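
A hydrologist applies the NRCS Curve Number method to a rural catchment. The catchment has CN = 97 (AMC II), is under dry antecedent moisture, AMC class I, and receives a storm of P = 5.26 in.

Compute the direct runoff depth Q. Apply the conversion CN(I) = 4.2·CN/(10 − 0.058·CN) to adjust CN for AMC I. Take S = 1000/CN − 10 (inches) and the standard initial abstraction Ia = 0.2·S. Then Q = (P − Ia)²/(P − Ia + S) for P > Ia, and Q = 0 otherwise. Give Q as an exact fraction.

Q = 30128974929/6741689150 in ≈ 4.469 in

Dry (AMC I): CN(I) = 4.2·97/(10 − 0.058·97) = (2037/5)/(2187/500) = 67900/729 ≈ 93.141
Max retention: S = 1000/(67900/729) − 10 = 500/679 in (≈ 0.736 in)
Ia = 0.2·(500/679) = 100/679 in ≈ 0.147 in
P − Ia = 5.260 − 0.147 = 173577/33950 ≈ 5.113 in (> 0, runoff occurs)
Runoff Q = (P−Ia)²/(P−Ia+S) = (5.113)²/(5.113+0.736) = 30128974929/6741689150 ≈ 4.469 in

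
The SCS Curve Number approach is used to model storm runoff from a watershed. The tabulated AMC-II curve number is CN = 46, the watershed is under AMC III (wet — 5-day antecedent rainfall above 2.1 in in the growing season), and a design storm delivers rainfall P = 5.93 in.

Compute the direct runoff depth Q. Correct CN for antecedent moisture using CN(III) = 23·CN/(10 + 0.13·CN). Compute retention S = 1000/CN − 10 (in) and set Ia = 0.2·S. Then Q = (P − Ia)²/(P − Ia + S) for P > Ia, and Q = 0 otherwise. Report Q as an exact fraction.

CN(III) from CN(II)=46: (23·46)/(10 + 0.13·46) = 52900/799 ≈ 66.208
Retention S: 1000/CN − 10 with CN=66.208 → S = 2700/529 ≈ 5.104 in
Initial abstraction Ia = S/5 = (2700/529)/5 = 540/529 ≈ 1.021 in
P − Ia = 5.930 − 1.021 = 259697/52900 ≈ 4.909 in (> 0, runoff occurs)
Runoff Q = (P−Ia)²/(P−Ia+S) = (4.909)²/(4.909+5.104) = 67442531809/28020971300 ≈ 2.407 in

Q = 67442531809/28020971300 in ≈ 2.407 in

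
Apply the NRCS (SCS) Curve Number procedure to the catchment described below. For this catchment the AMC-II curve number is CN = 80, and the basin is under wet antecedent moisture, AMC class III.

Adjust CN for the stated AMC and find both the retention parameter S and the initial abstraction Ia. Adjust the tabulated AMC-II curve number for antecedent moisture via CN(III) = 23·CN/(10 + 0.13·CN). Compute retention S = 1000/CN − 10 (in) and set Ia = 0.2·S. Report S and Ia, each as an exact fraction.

Wet (AMC III): CN(III) = 23·80/(10 + 0.13·80) = 1840/(102/5) = 4600/51 ≈ 90.196
S = 1000/(4600/51) − 10 = 25/23 in ≈ 1.087 in
Initial abstraction Ia = S/5 = (25/23)/5 = 5/23 ≈ 0.217 in

S = 25/23 in ≈ 1.087 in; Ia = 5/23 in ≈ 0.217 in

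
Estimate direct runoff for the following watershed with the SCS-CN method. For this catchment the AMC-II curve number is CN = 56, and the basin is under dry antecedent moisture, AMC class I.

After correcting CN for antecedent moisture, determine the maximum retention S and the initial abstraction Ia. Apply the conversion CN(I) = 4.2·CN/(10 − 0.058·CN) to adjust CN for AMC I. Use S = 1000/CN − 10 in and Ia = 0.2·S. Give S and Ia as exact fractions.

Adjust CN=56 to AMC I: 4.2·56/(10 − 0.058·56) → (1176/5) ÷ (844/125) = 7350/211 ≈ 34.834
Retention S: 1000/CN − 10 with CN=34.834 → S = 2750/147 ≈ 18.707 in
Ia = 0.2S: 0.2·18.707 = 3.741 in (exactly 550/147)

S = 2750/147 in ≈ 18.707 in; Ia = 550/147 in ≈ 3.741 in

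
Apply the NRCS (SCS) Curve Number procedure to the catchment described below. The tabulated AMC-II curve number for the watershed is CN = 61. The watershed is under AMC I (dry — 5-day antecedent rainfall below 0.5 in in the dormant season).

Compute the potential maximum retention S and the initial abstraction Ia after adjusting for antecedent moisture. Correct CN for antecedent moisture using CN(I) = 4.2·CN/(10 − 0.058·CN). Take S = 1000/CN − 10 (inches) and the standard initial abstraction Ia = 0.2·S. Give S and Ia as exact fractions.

S = 6500/427 in ≈ 15.222 in; Ia = 1300/427 in ≈ 3.044 in

Dry (AMC I): CN(I) = 4.2·61/(10 − 0.058·61) = (1281/5)/(3231/500) = 42700/1077 ≈ 39.647
Max retention: S = 1000/(42700/1077) − 10 = 6500/427 in (≈ 15.222 in)
Ia = 0.2S: 0.2·15.222 = 3.044 in (exactly 1300/427)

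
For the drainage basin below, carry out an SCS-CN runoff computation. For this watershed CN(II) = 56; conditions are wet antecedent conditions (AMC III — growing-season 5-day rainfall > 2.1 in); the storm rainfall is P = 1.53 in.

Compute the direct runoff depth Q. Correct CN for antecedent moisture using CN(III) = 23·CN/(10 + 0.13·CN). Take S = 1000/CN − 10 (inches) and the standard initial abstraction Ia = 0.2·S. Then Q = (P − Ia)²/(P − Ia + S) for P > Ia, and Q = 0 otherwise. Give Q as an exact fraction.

Q = 185858689/1104991300 in ≈ 0.168 in

CN(III) from CN(II)=56: (23·56)/(10 + 0.13·56) = 4025/54 ≈ 74.537
Max retention: S = 1000/(4025/54) − 10 = 550/161 in (≈ 3.416 in)
Ia = 0.2S: 0.2·3.416 = 0.683 in (exactly 110/161)
Since P=1.530 > Ia=0.683: effective rainfall P−Ia = 13633/16100 in
Q: (13633/16100)² ÷ (68633/16100) = 185858689/1104991300 in (≈ 0.168 in)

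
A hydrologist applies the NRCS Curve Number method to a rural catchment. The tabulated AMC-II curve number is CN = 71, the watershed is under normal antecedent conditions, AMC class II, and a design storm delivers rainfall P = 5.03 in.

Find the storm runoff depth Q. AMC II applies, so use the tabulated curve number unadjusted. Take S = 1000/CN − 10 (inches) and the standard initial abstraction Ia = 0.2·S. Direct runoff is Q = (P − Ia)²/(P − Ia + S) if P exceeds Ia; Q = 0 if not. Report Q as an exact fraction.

CN(II) = 71; AMC II needs no correction.
S = 1000/71 − 10 = 290/71 in ≈ 4.085 in
Ia = 0.2S: 0.2·4.085 = 0.817 in (exactly 58/71)
Since P=5.030 > Ia=0.817: effective rainfall P−Ia = 29913/7100 in
Q = (29913/7100)²/((29913/7100) + 290/71) = (894787569/50410000)/(58913/7100) = 894787569/418282300 in ≈ 2.139 in

Q = 894787569/418282300 in ≈ 2.139 in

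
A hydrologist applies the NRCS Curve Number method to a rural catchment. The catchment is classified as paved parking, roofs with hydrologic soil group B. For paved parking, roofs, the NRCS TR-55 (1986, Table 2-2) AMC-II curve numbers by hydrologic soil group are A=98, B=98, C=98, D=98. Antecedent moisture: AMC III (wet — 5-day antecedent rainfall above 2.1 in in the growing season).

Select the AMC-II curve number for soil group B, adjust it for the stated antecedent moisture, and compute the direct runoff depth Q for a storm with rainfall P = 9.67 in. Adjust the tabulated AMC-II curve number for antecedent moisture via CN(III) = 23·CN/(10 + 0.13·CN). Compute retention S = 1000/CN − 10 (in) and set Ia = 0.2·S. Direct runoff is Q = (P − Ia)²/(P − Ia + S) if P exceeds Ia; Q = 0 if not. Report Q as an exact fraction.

Q = 1183328420481/123723074300 in ≈ 9.564 in

NRCS table: paved parking, roofs, soil group B → CN(II) = 98
CN(III) from CN(II)=98: (23·98)/(10 + 0.13·98) = 112700/1137 ≈ 99.120
Retention S: 1000/CN − 10 with CN=99.120 → S = 100/1127 ≈ 0.089 in
Ia = 0.2·(100/1127) = 20/1127 in ≈ 0.018 in
Excess rainfall: 9.670 − 0.018 = 9.652 in; P > Ia so Q > 0
Q = (1087809/112700)²/((1087809/112700) + 100/1127) = (1183328420481/12701290000)/(1097809/112700) = 1183328420481/123723074300 in ≈ 9.564 in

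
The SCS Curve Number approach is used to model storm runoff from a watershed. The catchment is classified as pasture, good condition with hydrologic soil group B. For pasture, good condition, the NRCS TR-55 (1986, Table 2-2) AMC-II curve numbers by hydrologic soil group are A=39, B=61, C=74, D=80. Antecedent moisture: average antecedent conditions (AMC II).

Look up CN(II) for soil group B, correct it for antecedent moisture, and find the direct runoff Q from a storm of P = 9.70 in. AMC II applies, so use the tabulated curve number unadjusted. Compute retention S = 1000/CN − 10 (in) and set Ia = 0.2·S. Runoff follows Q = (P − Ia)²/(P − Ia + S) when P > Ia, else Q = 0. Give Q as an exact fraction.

Q = 26388769/5512570 in ≈ 4.787 in

NRCS table: pasture, good condition, soil group B → CN(II) = 61
AMC II — tabulated CN = 61 applies directly.
Retention S: 1000/CN − 10 with CN=61.000 → S = 390/61 ≈ 6.393 in
Ia = 0.2S: 0.2·6.393 = 1.279 in (exactly 78/61)
P − Ia = 9.700 − 1.279 = 5137/610 ≈ 8.421 in (> 0, runoff occurs)
Q = (5137/610)²/((5137/610) + 390/61) = (26388769/372100)/(9037/610) = 26388769/5512570 in ≈ 4.787 in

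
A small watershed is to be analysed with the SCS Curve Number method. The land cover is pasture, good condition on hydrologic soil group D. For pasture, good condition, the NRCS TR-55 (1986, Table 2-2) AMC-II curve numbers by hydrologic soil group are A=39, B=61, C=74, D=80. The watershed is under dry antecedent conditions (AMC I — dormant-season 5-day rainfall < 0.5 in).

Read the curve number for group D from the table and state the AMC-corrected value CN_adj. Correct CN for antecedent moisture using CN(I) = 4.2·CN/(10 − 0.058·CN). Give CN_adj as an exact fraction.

NRCS table: pasture, good condition, soil group D → CN(II) = 80
Adjust CN=80 to AMC I: 4.2·80/(10 − 0.058·80) → 336 ÷ (134/25) = 4200/67 ≈ 62.687

CN_adj = 4200/67 ≈ 62.687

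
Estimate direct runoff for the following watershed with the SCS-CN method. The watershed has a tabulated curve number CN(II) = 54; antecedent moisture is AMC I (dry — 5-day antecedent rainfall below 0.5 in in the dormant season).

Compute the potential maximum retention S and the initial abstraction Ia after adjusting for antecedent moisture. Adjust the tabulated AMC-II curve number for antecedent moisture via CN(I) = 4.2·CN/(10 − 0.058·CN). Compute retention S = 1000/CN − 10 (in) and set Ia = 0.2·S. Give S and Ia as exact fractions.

S = 11500/567 in ≈ 20.282 in; Ia = 2300/567 in ≈ 4.056 in

CN(I) from CN(II)=54: (4.2·54)/(10 − 0.058·54) = 56700/1717 ≈ 33.023
S = 1000/(56700/1717) − 10 = 11500/567 in ≈ 20.282 in
Initial abstraction Ia = S/5 = (11500/567)/5 = 2300/567 ≈ 4.056 in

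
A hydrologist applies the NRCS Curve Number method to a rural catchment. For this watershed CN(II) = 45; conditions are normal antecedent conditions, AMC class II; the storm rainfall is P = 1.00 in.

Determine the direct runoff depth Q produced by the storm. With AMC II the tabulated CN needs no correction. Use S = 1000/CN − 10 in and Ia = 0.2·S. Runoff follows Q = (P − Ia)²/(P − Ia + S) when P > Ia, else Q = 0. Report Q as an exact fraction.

AMC II — tabulated CN = 45 applies directly.
S = 1000/45 − 10 = 110/9 in ≈ 12.222 in
Ia = 0.2·(110/9) = 22/9 in ≈ 2.444 in
P = 1.000 ≤ Ia = 2.444 in: entire storm abstracted, Q = 0.

Q = 0 in ≈ 0.000 in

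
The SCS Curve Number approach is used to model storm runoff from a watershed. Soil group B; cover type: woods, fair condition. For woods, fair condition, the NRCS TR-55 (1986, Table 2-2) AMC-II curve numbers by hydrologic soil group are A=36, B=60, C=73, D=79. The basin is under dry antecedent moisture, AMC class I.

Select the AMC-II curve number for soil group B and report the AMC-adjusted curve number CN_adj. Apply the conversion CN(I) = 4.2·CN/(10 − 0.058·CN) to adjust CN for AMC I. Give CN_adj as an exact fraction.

NRCS table: woods, fair condition, soil group B → CN(II) = 60
Adjust CN=60 to AMC I: 4.2·60/(10 − 0.058·60) → 252 ÷ (163/25) = 6300/163 ≈ 38.650

CN_adj = 6300/163 ≈ 38.650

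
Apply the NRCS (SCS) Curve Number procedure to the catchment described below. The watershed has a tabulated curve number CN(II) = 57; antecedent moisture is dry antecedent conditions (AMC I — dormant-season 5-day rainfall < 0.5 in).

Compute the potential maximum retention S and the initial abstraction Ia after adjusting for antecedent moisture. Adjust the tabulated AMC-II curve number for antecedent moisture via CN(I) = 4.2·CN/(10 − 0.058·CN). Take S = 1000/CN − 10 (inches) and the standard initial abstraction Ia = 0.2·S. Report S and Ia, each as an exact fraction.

CN(I) from CN(II)=57: (4.2·57)/(10 − 0.058·57) = 119700/3347 ≈ 35.763
Max retention: S = 1000/(119700/3347) − 10 = 21500/1197 in (≈ 17.962 in)
Ia = 0.2·(21500/1197) = 4300/1197 in ≈ 3.592 in

S = 21500/1197 in ≈ 17.962 in; Ia = 4300/1197 in ≈ 3.592 in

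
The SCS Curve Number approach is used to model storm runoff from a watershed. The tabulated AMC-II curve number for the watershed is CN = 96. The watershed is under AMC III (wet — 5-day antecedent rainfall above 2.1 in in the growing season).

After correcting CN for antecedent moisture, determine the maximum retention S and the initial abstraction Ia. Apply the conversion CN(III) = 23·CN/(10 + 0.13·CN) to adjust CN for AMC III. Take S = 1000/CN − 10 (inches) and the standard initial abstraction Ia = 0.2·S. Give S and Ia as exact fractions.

S = 25/138 in ≈ 0.181 in; Ia = 5/138 in ≈ 0.036 in

Wet (AMC III): CN(III) = 23·96/(10 + 0.13·96) = 2208/(562/25) = 27600/281 ≈ 98.221
S = 1000/(27600/281) − 10 = 25/138 in ≈ 0.181 in
Ia = 0.2·(25/138) = 5/138 in ≈ 0.036 in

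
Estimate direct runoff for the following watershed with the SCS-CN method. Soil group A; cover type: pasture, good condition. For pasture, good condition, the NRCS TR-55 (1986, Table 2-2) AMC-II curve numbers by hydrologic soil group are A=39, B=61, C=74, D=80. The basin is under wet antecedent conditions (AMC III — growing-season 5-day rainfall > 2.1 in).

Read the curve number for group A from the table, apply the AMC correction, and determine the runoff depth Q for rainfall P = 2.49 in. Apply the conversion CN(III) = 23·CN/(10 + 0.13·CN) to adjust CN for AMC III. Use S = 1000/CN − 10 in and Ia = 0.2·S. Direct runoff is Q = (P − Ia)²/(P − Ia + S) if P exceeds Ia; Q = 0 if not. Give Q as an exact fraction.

Q = 10272430609/63808364100 in ≈ 0.161 in

NRCS table: pasture, good condition, soil group A → CN(II) = 39
Wet (AMC III): CN(III) = 23·39/(10 + 0.13·39) = 897/(1507/100) = 89700/1507 ≈ 59.522
Retention S: 1000/CN − 10 with CN=59.522 → S = 6100/897 ≈ 6.800 in
Ia = 0.2S: 0.2·6.800 = 1.360 in (exactly 1220/897)
Since P=2.490 > Ia=1.360: effective rainfall P−Ia = 101353/89700 in
Q = (101353/89700)²/((101353/89700) + 6100/897) = (10272430609/8046090000)/(711353/89700) = 10272430609/63808364100 in ≈ 0.161 in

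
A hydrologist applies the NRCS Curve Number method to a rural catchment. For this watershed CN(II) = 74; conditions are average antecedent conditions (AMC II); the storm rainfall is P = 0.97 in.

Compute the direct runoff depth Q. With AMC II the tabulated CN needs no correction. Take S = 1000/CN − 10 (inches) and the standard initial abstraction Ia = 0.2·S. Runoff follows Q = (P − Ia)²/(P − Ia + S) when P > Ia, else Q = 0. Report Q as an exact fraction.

CN(II) = 74; AMC II needs no correction.
Retention S: 1000/CN − 10 with CN=74.000 → S = 130/37 ≈ 3.514 in
Initial abstraction Ia = S/5 = (130/37)/5 = 26/37 ≈ 0.703 in
P − Ia = 0.970 − 0.703 = 989/3700 ≈ 0.267 in (> 0, runoff occurs)
Runoff Q = (P−Ia)²/(P−Ia+S) = (0.267)²/(0.267+3.514) = 978121/51759300 ≈ 0.019 in

Q = 978121/51759300 in ≈ 0.019 in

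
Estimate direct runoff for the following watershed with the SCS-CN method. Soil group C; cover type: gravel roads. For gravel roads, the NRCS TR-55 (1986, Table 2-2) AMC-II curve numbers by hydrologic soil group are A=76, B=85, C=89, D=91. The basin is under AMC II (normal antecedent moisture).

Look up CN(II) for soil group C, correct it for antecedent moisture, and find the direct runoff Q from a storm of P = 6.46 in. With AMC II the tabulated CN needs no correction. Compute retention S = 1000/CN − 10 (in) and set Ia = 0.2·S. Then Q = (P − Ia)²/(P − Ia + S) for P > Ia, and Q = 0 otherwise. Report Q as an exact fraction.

Q = 764356609/147504150 in ≈ 5.182 in

NRCS table: gravel roads, soil group C → CN(II) = 89
CN(II) = 89; AMC II needs no correction.
S = 1000/89 − 10 = 110/89 in ≈ 1.236 in
Initial abstraction Ia = S/5 = (110/89)/5 = 22/89 ≈ 0.247 in
Excess rainfall: 6.460 − 0.247 = 6.213 in; P > Ia so Q > 0
Q: (27647/4450)² ÷ (33147/4450) = 764356609/147504150 in (≈ 5.182 in)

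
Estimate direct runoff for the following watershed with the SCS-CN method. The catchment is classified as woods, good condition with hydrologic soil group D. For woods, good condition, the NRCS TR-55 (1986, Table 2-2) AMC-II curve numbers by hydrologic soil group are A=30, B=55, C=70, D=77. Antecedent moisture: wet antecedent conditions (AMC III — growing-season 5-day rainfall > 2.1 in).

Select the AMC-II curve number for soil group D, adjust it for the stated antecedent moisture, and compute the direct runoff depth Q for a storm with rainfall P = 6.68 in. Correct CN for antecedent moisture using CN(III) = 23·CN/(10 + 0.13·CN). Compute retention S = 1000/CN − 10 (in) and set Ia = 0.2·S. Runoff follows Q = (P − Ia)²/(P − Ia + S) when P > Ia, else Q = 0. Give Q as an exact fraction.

Q = 152744881/28603575 in ≈ 5.340 in

NRCS table: woods, good condition, soil group D → CN(II) = 77
CN(III) from CN(II)=77: (23·77)/(10 + 0.13·77) = 7700/87 ≈ 88.506
S = 1000/(7700/87) − 10 = 100/77 in ≈ 1.299 in
Initial abstraction Ia = S/5 = (100/77)/5 = 20/77 ≈ 0.260 in
P − Ia = 6.680 − 0.260 = 12359/1925 ≈ 6.420 in (> 0, runoff occurs)
Runoff Q = (P−Ia)²/(P−Ia+S) = (6.420)²/(6.420+1.299) = 152744881/28603575 ≈ 5.340 in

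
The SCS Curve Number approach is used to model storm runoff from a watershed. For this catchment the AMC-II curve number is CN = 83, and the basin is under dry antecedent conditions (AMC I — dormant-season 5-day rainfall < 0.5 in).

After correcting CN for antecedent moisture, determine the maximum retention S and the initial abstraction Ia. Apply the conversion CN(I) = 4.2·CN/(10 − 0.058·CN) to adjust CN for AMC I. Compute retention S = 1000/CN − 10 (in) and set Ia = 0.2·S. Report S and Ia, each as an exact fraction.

S = 8500/1743 in ≈ 4.877 in; Ia = 1700/1743 in ≈ 0.975 in

Adjust CN=83 to AMC I: 4.2·83/(10 − 0.058·83) → (1743/5) ÷ (2593/500) = 174300/2593 ≈ 67.219
Max retention: S = 1000/(174300/2593) − 10 = 8500/1743 in (≈ 4.877 in)
Ia = 0.2S: 0.2·4.877 = 0.975 in (exactly 1700/1743)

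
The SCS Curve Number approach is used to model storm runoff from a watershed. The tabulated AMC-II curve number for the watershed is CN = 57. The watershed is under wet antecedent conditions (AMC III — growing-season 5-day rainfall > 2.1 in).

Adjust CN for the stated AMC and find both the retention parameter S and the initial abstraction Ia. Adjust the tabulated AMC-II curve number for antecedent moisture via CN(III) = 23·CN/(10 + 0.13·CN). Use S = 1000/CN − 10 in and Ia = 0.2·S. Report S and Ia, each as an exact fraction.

Adjust CN=57 to AMC III: 23·57/(10 + 0.13·57) → 1311 ÷ (1741/100) = 131100/1741 ≈ 75.302
Retention S: 1000/CN − 10 with CN=75.302 → S = 4300/1311 ≈ 3.280 in
Ia = 0.2·(4300/1311) = 860/1311 in ≈ 0.656 in

S = 4300/1311 in ≈ 3.280 in; Ia = 860/1311 in ≈ 0.656 in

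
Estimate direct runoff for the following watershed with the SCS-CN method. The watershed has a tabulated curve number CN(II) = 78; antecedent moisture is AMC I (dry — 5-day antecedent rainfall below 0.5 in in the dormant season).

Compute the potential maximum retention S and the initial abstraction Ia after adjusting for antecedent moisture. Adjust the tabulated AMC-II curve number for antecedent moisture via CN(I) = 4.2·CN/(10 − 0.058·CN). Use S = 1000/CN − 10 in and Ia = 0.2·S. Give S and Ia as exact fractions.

S = 5500/819 in ≈ 6.716 in; Ia = 1100/819 in ≈ 1.343 in

Adjust CN=78 to AMC I: 4.2·78/(10 − 0.058·78) → (1638/5) ÷ (1369/250) = 81900/1369 ≈ 59.825
Retention S: 1000/CN − 10 with CN=59.825 → S = 5500/819 ≈ 6.716 in
Ia = 0.2S: 0.2·6.716 = 1.343 in (exactly 1100/819)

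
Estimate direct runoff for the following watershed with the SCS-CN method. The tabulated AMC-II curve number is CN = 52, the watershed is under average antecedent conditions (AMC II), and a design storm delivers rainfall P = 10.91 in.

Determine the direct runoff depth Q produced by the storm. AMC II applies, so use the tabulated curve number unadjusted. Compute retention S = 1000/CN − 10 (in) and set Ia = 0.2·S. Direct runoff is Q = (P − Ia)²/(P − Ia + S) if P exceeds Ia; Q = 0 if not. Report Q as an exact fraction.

Q = 138839089/30917900 in ≈ 4.491 in

CN(II) = 52; AMC II needs no correction.
Retention S: 1000/CN − 10 with CN=52.000 → S = 120/13 ≈ 9.231 in
Ia = 0.2·(120/13) = 24/13 in ≈ 1.846 in
P − Ia = 10.910 − 1.846 = 11783/1300 ≈ 9.064 in (> 0, runoff occurs)
Runoff Q = (P−Ia)²/(P−Ia+S) = (9.064)²/(9.064+9.231) = 138839089/30917900 ≈ 4.491 in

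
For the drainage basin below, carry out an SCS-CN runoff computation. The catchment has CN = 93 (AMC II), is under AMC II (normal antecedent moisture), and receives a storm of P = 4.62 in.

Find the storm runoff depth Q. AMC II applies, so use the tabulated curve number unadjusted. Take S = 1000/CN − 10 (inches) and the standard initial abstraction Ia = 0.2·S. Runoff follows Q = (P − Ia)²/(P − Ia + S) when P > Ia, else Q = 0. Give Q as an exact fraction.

AMC II — tabulated CN = 93 applies directly.
Retention S: 1000/CN − 10 with CN=93.000 → S = 70/93 ≈ 0.753 in
Initial abstraction Ia = S/5 = (70/93)/5 = 14/93 ≈ 0.151 in
P − Ia = 4.620 − 0.151 = 20783/4650 ≈ 4.469 in (> 0, runoff occurs)
Runoff Q = (P−Ia)²/(P−Ia+S) = (4.469)²/(4.469+0.753) = 61704727/16130850 ≈ 3.825 in

Q = 61704727/16130850 in ≈ 3.825 in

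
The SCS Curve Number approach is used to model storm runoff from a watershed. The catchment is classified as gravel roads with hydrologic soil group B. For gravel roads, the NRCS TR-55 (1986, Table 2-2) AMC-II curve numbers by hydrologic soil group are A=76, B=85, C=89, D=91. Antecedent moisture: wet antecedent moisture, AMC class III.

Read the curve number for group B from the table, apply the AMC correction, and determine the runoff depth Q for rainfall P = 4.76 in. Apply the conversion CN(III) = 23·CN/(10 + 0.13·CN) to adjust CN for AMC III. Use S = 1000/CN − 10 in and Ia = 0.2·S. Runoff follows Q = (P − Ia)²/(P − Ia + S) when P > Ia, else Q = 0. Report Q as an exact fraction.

NRCS table: gravel roads, soil group B → CN(II) = 85
Wet (AMC III): CN(III) = 23·85/(10 + 0.13·85) = 1955/(421/20) = 39100/421 ≈ 92.874
S = 1000/(39100/421) − 10 = 300/391 in ≈ 0.767 in
Ia = 0.2S: 0.2·0.767 = 0.153 in (exactly 60/391)
P − Ia = 4.760 − 0.153 = 45029/9775 ≈ 4.607 in (> 0, runoff occurs)
Q = (45029/9775)²/((45029/9775) + 300/391) = (2027610841/95550625)/(52529/9775) = 2027610841/513470975 in ≈ 3.949 in

Q = 2027610841/513470975 in ≈ 3.949 in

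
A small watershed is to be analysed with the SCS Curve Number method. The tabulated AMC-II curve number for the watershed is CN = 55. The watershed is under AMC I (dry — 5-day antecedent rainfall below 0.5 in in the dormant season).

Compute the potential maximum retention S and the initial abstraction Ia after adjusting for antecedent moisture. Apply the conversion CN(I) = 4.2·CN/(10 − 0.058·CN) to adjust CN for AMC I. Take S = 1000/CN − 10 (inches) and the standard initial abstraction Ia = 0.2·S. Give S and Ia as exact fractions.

S = 1500/77 in ≈ 19.481 in; Ia = 300/77 in ≈ 3.896 in

Dry (AMC I): CN(I) = 4.2·55/(10 − 0.058·55) = 231/(681/100) = 7700/227 ≈ 33.921
S = 1000/(7700/227) − 10 = 1500/77 in ≈ 19.481 in
Ia = 0.2·(1500/77) = 300/77 in ≈ 3.896 in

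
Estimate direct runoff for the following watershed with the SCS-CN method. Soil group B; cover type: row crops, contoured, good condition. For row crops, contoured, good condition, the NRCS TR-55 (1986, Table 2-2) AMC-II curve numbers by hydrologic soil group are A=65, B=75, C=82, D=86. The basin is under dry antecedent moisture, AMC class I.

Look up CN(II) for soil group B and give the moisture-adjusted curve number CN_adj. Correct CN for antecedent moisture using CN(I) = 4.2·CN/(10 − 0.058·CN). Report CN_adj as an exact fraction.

NRCS table: row crops, contoured, good condition, soil group B → CN(II) = 75
Adjust CN=75 to AMC I: 4.2·75/(10 − 0.058·75) → 315 ÷ (113/20) = 6300/113 ≈ 55.752

CN_adj = 6300/113 ≈ 55.752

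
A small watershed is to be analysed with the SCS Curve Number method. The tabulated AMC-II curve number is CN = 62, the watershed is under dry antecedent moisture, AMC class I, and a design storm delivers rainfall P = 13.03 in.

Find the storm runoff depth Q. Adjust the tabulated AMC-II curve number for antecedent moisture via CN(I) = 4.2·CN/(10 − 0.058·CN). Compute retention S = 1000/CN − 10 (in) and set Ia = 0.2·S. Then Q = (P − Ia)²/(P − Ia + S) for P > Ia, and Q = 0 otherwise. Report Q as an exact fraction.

Q = 433297012009/104697270300 in ≈ 4.139 in

CN(I) from CN(II)=62: (4.2·62)/(10 − 0.058·62) = 65100/1601 ≈ 40.662
Max retention: S = 1000/(65100/1601) − 10 = 9500/651 in (≈ 14.593 in)
Ia = 0.2S: 0.2·14.593 = 2.919 in (exactly 1900/651)
P − Ia = 13.030 − 2.919 = 658253/65100 ≈ 10.111 in (> 0, runoff occurs)
Q = (658253/65100)²/((658253/65100) + 9500/651) = (433297012009/4238010000)/(1608253/65100) = 433297012009/104697270300 in ≈ 4.139 in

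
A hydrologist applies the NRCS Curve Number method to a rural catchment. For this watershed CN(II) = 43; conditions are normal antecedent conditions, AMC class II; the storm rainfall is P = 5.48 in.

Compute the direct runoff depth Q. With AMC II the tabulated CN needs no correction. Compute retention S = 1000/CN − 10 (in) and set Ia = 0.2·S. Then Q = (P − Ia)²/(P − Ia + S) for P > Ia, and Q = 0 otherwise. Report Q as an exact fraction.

Q = 9247681/18587825 in ≈ 0.498 in

CN(II) = 43; AMC II needs no correction.
S = 1000/43 − 10 = 570/43 in ≈ 13.256 in
Ia = 0.2S: 0.2·13.256 = 2.651 in (exactly 114/43)
Excess rainfall: 5.480 − 2.651 = 2.829 in; P > Ia so Q > 0
Runoff Q = (P−Ia)²/(P−Ia+S) = (2.829)²/(2.829+13.256) = 9247681/18587825 ≈ 0.498 in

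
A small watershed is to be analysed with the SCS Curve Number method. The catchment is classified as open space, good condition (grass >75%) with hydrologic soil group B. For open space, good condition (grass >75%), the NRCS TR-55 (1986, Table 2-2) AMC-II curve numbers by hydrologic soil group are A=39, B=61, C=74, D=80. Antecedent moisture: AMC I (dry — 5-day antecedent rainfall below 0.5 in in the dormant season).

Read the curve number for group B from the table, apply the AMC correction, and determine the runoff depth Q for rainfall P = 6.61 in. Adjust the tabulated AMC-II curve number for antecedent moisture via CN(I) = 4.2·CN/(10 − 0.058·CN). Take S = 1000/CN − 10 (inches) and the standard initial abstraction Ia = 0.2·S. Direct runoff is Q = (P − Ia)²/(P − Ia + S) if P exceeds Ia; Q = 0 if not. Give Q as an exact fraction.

NRCS table: open space, good condition (grass >75%), soil group B → CN(II) = 61
CN(I) from CN(II)=61: (4.2·61)/(10 − 0.058·61) = 42700/1077 ≈ 39.647
S = 1000/(42700/1077) − 10 = 6500/427 in ≈ 15.222 in
Initial abstraction Ia = S/5 = (6500/427)/5 = 1300/427 ≈ 3.044 in
Excess rainfall: 6.610 − 3.044 = 3.566 in; P > Ia so Q > 0
Q = (152247/42700)²/((152247/42700) + 6500/427) = (23179149009/1823290000)/(802247/42700) = 23179149009/34255946900 in ≈ 0.677 in

Q = 23179149009/34255946900 in ≈ 0.677 in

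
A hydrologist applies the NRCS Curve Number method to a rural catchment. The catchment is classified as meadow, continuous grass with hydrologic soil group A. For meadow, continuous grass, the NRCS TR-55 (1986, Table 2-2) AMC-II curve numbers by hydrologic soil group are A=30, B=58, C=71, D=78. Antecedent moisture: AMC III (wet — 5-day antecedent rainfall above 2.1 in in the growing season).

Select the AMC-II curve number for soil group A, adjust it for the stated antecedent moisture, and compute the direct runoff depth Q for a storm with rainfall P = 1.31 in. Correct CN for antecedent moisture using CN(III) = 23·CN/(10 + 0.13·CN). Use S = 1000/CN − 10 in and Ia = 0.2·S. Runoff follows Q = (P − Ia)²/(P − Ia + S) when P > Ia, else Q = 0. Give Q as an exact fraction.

Q = 0 in ≈ 0.000 in

NRCS table: meadow, continuous grass, soil group A → CN(II) = 30
Adjust CN=30 to AMC III: 23·30/(10 + 0.13·30) → 690 ÷ (139/10) = 6900/139 ≈ 49.640
Retention S: 1000/CN − 10 with CN=49.640 → S = 700/69 ≈ 10.145 in
Ia = 0.2·(700/69) = 140/69 in ≈ 2.029 in
P = 1.310 ≤ Ia = 2.029 in: entire storm abstracted, Q = 0.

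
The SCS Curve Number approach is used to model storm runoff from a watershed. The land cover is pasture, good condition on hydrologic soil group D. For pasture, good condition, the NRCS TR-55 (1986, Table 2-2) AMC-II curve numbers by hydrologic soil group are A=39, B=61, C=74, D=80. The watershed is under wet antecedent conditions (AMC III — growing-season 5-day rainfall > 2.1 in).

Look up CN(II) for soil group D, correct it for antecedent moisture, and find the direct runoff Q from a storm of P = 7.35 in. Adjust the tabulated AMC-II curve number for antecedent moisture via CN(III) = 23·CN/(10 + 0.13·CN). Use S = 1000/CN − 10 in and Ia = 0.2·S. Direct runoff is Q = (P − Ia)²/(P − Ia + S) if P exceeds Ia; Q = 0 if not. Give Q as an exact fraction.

Q = 10764961/1739260 in ≈ 6.189 in

NRCS table: pasture, good condition, soil group D → CN(II) = 80
Wet (AMC III): CN(III) = 23·80/(10 + 0.13·80) = 1840/(102/5) = 4600/51 ≈ 90.196
Retention S: 1000/CN − 10 with CN=90.196 → S = 25/23 ≈ 1.087 in
Ia = 0.2S: 0.2·1.087 = 0.217 in (exactly 5/23)
Excess rainfall: 7.350 − 0.217 = 7.133 in; P > Ia so Q > 0
Q: (3281/460)² ÷ (3781/460) = 10764961/1739260 in (≈ 6.189 in)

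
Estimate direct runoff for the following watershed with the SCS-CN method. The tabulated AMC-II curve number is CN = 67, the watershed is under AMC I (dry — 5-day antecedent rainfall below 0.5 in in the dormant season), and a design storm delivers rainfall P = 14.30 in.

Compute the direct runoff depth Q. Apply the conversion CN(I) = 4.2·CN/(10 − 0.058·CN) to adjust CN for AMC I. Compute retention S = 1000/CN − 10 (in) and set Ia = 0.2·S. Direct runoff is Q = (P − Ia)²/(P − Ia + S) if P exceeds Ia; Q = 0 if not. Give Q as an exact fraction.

Q = 285773499/47354930 in ≈ 6.035 in

Dry (AMC I): CN(I) = 4.2·67/(10 − 0.058·67) = (1407/5)/(3057/500) = 46900/1019 ≈ 46.026
Max retention: S = 1000/(46900/1019) − 10 = 5500/469 in (≈ 11.727 in)
Initial abstraction Ia = S/5 = (5500/469)/5 = 1100/469 ≈ 2.345 in
Excess rainfall: 14.300 − 2.345 = 11.955 in; P > Ia so Q > 0
Q: (56067/4690)² ÷ (111067/4690) = 285773499/47354930 in (≈ 6.035 in)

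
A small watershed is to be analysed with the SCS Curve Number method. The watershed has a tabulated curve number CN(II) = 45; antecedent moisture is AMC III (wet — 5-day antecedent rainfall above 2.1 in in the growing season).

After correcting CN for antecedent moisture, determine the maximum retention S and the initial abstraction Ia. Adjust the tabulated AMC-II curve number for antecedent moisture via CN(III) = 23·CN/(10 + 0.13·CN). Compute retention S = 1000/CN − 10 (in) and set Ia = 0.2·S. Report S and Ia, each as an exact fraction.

S = 1100/207 in ≈ 5.314 in; Ia = 220/207 in ≈ 1.063 in

CN(III) from CN(II)=45: (23·45)/(10 + 0.13·45) = 20700/317 ≈ 65.300
Max retention: S = 1000/(20700/317) − 10 = 1100/207 in (≈ 5.314 in)
Ia = 0.2S: 0.2·5.314 = 1.063 in (exactly 220/207)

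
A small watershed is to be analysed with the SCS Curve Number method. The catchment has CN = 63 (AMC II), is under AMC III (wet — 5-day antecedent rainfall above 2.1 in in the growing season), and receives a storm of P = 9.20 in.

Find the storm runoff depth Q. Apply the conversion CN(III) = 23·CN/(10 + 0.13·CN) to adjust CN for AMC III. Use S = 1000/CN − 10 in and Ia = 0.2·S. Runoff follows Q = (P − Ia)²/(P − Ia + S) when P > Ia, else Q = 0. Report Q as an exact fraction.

Q = 1981603058/295067115 in ≈ 6.716 in

Wet (AMC III): CN(III) = 23·63/(10 + 0.13·63) = 1449/(1819/100) = 144900/1819 ≈ 79.659
Retention S: 1000/CN − 10 with CN=79.659 → S = 3700/1449 ≈ 2.553 in
Ia = 0.2·(3700/1449) = 740/1449 in ≈ 0.511 in
P − Ia = 9.200 − 0.511 = 62954/7245 ≈ 8.689 in (> 0, runoff occurs)
Runoff Q = (P−Ia)²/(P−Ia+S) = (8.689)²/(8.689+2.553) = 1981603058/295067115 ≈ 6.716 in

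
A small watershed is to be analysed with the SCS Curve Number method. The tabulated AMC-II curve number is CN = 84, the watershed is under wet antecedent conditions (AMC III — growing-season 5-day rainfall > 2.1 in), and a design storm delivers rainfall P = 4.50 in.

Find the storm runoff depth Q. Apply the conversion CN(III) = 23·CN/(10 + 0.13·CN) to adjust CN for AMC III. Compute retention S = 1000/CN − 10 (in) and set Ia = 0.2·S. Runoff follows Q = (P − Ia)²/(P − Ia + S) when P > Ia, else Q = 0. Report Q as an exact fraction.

Wet (AMC III): CN(III) = 23·84/(10 + 0.13·84) = 1932/(523/25) = 48300/523 ≈ 92.352
S = 1000/(48300/523) − 10 = 400/483 in ≈ 0.828 in
Initial abstraction Ia = S/5 = (400/483)/5 = 80/483 ≈ 0.166 in
Excess rainfall: 4.500 − 0.166 = 4.334 in; P > Ia so Q > 0
Q = (4187/966)²/((4187/966) + 400/483) = (17530969/933156)/(4987/966) = 17530969/4817442 in ≈ 3.639 in

Q = 17530969/4817442 in ≈ 3.639 in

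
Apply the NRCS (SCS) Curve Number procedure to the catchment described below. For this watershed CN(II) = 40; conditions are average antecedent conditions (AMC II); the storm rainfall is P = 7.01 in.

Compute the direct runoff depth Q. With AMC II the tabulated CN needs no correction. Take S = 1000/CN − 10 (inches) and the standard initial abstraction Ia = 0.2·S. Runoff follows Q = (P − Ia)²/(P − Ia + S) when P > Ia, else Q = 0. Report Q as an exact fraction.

CN(II) = 40; AMC II needs no correction.
S = 1000/40 − 10 = 15 in ≈ 15.000 in
Initial abstraction Ia = S/5 = 15/5 = 3 ≈ 3.000 in
P − Ia = 7.010 − 3.000 = 401/100 ≈ 4.010 in (> 0, runoff occurs)
Q = (401/100)²/((401/100) + 15) = (160801/10000)/(1901/100) = 160801/190100 in ≈ 0.846 in

Q = 160801/190100 in ≈ 0.846 in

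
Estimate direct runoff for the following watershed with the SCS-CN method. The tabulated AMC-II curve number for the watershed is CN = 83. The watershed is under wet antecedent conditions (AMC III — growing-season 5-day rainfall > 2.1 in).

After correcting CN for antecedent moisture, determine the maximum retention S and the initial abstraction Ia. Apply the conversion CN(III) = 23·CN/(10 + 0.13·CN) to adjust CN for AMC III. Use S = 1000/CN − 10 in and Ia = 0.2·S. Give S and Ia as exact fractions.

S = 1700/1909 in ≈ 0.891 in; Ia = 340/1909 in ≈ 0.178 in

CN(III) from CN(II)=83: (23·83)/(10 + 0.13·83) = 190900/2079 ≈ 91.823
S = 1000/(190900/2079) − 10 = 1700/1909 in ≈ 0.891 in
Ia = 0.2S: 0.2·0.891 = 0.178 in (exactly 340/1909)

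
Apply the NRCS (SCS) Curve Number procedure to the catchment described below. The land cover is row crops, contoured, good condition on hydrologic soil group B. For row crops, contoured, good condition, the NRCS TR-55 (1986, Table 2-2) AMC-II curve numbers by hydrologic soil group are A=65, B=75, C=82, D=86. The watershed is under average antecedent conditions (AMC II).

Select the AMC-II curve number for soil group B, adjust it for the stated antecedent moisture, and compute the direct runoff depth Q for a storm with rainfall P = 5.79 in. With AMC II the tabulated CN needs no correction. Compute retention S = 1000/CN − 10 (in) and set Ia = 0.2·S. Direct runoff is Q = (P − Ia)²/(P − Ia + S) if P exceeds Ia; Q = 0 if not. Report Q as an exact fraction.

NRCS table: row crops, contoured, good condition, soil group B → CN(II) = 75
CN(II) = 75; AMC II needs no correction.
S = 1000/75 − 10 = 10/3 in ≈ 3.333 in
Initial abstraction Ia = S/5 = (10/3)/5 = 2/3 ≈ 0.667 in
Since P=5.790 > Ia=0.667: effective rainfall P−Ia = 1537/300 in
Runoff Q = (P−Ia)²/(P−Ia+S) = (5.123)²/(5.123+3.333) = 2362369/761100 ≈ 3.104 in

Q = 2362369/761100 in ≈ 3.104 in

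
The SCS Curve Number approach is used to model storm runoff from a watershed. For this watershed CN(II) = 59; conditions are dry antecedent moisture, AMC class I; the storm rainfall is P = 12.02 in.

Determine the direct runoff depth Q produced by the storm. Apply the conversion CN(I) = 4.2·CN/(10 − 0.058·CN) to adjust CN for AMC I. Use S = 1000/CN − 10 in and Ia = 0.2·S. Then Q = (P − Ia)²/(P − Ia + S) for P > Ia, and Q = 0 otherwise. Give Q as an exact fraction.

Adjust CN=59 to AMC I: 4.2·59/(10 − 0.058·59) → (1239/5) ÷ (3289/500) = 123900/3289 ≈ 37.671
Max retention: S = 1000/(123900/3289) − 10 = 20500/1239 in (≈ 16.546 in)
Ia = 0.2·(20500/1239) = 4100/1239 in ≈ 3.309 in
P − Ia = 12.020 − 3.309 = 539639/61950 ≈ 8.711 in (> 0, runoff occurs)
Q = (539639/61950)²/((539639/61950) + 20500/1239) = (291210250321/3837802500)/(1564639/61950) = 291210250321/96929386050 in ≈ 3.004 in

Q = 291210250321/96929386050 in ≈ 3.004 in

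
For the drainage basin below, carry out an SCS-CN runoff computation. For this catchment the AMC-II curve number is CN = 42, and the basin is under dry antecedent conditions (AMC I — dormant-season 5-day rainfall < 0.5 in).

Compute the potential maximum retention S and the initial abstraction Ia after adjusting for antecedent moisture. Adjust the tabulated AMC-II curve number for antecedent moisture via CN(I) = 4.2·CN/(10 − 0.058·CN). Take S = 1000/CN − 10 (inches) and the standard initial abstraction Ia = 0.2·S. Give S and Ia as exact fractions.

S = 14500/441 in ≈ 32.880 in; Ia = 2900/441 in ≈ 6.576 in

Adjust CN=42 to AMC I: 4.2·42/(10 − 0.058·42) → (882/5) ÷ (1891/250) = 44100/1891 ≈ 23.321
Max retention: S = 1000/(44100/1891) − 10 = 14500/441 in (≈ 32.880 in)
Ia = 0.2·(14500/441) = 2900/441 in ≈ 6.576 in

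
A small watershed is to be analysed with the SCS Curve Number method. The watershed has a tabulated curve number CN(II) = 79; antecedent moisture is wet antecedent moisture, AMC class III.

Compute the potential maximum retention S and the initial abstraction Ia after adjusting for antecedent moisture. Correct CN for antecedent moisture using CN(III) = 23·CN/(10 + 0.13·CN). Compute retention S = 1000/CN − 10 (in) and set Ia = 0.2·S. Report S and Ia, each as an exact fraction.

Adjust CN=79 to AMC III: 23·79/(10 + 0.13·79) → 1817 ÷ (2027/100) = 181700/2027 ≈ 89.640
Retention S: 1000/CN − 10 with CN=89.640 → S = 2100/1817 ≈ 1.156 in
Ia = 0.2S: 0.2·1.156 = 0.231 in (exactly 420/1817)

S = 2100/1817 in ≈ 1.156 in; Ia = 420/1817 in ≈ 0.231 in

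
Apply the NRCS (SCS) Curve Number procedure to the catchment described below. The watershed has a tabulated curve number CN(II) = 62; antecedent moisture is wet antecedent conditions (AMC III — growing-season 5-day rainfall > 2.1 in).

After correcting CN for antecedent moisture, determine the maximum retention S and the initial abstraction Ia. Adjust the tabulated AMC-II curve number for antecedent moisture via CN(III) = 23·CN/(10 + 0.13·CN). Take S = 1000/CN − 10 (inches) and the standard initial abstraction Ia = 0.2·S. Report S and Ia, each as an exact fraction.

S = 1900/713 in ≈ 2.665 in; Ia = 380/713 in ≈ 0.533 in

CN(III) from CN(II)=62: (23·62)/(10 + 0.13·62) = 71300/903 ≈ 78.959
Retention S: 1000/CN − 10 with CN=78.959 → S = 1900/713 ≈ 2.665 in
Initial abstraction Ia = S/5 = (1900/713)/5 = 380/713 ≈ 0.533 in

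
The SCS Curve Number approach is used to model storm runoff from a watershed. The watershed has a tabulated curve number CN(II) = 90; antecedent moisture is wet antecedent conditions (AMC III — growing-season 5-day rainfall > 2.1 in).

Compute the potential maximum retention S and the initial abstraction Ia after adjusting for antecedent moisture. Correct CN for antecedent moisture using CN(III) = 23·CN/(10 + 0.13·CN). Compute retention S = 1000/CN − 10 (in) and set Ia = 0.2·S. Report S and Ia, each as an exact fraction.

Wet (AMC III): CN(III) = 23·90/(10 + 0.13·90) = 2070/(217/10) = 20700/217 ≈ 95.392
S = 1000/(20700/217) − 10 = 100/207 in ≈ 0.483 in
Ia = 0.2S: 0.2·0.483 = 0.097 in (exactly 20/207)

S = 100/207 in ≈ 0.483 in; Ia = 20/207 in ≈ 0.097 in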